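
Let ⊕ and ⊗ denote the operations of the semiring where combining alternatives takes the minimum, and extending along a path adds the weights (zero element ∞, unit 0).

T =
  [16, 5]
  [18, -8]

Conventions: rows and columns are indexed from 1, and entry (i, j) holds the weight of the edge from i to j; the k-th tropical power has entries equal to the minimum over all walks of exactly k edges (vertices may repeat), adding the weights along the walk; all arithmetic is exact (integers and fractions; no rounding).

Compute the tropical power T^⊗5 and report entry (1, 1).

T^⊗2:
  [23, -3]
  [10, -16]
T^⊗3:
  [15, -11]
  [2, -24]
T^⊗4:
  [7, -19]
  [-6, -32]
T^⊗5:
  [-1, -27]
  [-14, -40]
Key observation: the optimum is the walk 1->2->2->2->2->1, with weight 5 + (-8) + (-8) + (-8) + 18 = -1.
Optimal value attained by: walk 1->2->2->2->2->1.
Answer: (T^⊗5)[1][1] = -1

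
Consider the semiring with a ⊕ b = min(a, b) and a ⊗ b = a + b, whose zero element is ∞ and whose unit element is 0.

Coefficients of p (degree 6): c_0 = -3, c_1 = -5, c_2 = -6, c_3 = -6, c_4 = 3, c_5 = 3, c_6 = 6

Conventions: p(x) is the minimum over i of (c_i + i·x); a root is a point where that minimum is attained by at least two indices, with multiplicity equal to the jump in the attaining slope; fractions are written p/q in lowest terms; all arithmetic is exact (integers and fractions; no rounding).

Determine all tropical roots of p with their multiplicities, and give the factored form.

hull edge (i=0, c=-3) to (i=1, c=-5): slope -2, span 1
hull edge (i=1, c=-5) to (i=2, c=-6): slope -1, span 1
hull edge (i=2, c=-6) to (i=3, c=-6): slope 0, span 1
hull edge (i=3, c=-6) to (i=6, c=6): slope 4, span 3
Factored form: p(x) = 6 ⊗ (x ⊕ (-4)) ⊗ (x ⊕ (-4)) ⊗ (x ⊕ (-4)) ⊗ (x ⊕ 0) ⊗ (x ⊕ 1) ⊗ (x ⊕ 2)
Answer: roots = -4 (mult 3), 0 (mult 1), 1 (mult 1), 2 (mult 1)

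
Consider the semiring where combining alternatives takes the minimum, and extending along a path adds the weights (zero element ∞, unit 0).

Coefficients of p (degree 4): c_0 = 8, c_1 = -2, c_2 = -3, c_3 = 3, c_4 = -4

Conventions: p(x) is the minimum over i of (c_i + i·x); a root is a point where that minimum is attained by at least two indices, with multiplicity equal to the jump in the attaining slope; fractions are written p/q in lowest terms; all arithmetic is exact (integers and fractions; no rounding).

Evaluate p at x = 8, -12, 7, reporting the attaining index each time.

p(8) = min(8+0·8=8, -2+1·8=6, -3+2·8=13, 3+3·8=27, -4+4·8=28) = 6 (attained by i=1)
p(-12) = min(8+0·(-12)=8, -2+1·(-12)=-14, -3+2·(-12)=-27, 3+3·(-12)=-33, -4+4·(-12)=-52) = -52 (attained by i=4)
p(7) = min(8+0·7=8, -2+1·7=5, -3+2·7=11, 3+3·7=24, -4+4·7=24) = 5 (attained by i=1)
Answer: p(8) = 6; p(-12) = -52; p(7) = 5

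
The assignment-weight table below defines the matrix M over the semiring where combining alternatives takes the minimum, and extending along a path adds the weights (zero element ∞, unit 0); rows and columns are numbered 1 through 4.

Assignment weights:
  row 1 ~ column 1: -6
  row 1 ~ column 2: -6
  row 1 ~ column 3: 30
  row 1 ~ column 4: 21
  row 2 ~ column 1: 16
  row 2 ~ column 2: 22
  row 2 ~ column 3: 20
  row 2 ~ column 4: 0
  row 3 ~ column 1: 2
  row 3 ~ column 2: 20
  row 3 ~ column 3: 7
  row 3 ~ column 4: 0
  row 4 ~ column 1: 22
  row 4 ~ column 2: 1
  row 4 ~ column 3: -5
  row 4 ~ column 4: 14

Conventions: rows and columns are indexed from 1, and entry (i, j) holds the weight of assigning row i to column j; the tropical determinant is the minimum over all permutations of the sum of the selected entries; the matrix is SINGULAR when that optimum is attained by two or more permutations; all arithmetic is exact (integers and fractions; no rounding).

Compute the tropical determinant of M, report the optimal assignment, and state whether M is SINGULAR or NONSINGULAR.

σ = (1, 2, 3, 4): (-6) + 22 + 7 + 14 = 37
σ = (1, 2, 4, 3): (-6) + 22 + 0 + (-5) = 11
σ = (1, 3, 2, 4): (-6) + 20 + 20 + 14 = 48
σ = (1, 3, 4, 2): (-6) + 20 + 0 + 1 = 15
σ = (1, 4, 2, 3): (-6) + 0 + 20 + (-5) = 9
σ = (1, 4, 3, 2): (-6) + 0 + 7 + 1 = 2
σ = (2, 1, 3, 4): (-6) + 16 + 7 + 14 = 31
σ = (2, 1, 4, 3): (-6) + 16 + 0 + (-5) = 5
σ = (2, 3, 1, 4): (-6) + 20 + 2 + 14 = 30
σ = (2, 3, 4, 1): (-6) + 20 + 0 + 22 = 36
σ = (2, 4, 1, 3): (-6) + 0 + 2 + (-5) = -9
σ = (2, 4, 3, 1): (-6) + 0 + 7 + 22 = 23
σ = (3, 1, 2, 4): 30 + 16 + 20 + 14 = 80
σ = (3, 1, 4, 2): 30 + 16 + 0 + 1 = 47
σ = (3, 2, 1, 4): 30 + 22 + 2 + 14 = 68
σ = (3, 2, 4, 1): 30 + 22 + 0 + 22 = 74
σ = (3, 4, 1, 2): 30 + 0 + 2 + 1 = 33
σ = (3, 4, 2, 1): 30 + 0 + 20 + 22 = 72
σ = (4, 1, 2, 3): 21 + 16 + 20 + (-5) = 52
σ = (4, 1, 3, 2): 21 + 16 + 7 + 1 = 45
σ = (4, 2, 1, 3): 21 + 22 + 2 + (-5) = 40
σ = (4, 2, 3, 1): 21 + 22 + 7 + 22 = 72
σ = (4, 3, 1, 2): 21 + 20 + 2 + 1 = 44
σ = (4, 3, 2, 1): 21 + 20 + 20 + 22 = 83
Optimal value attained by: σ = (2, 4, 1, 3).
Answer: det⊕(M) = -9; verdict: NONSINGULAR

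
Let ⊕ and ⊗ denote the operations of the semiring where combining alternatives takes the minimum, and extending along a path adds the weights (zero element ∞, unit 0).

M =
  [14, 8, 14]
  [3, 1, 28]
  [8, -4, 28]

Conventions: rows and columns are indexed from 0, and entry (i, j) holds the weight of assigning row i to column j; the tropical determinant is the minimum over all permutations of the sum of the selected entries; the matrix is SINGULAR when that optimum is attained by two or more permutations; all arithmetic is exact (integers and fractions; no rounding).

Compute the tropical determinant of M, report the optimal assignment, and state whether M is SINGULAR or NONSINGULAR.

σ = (0, 1, 2): 14 + 1 + 28 = 43
σ = (0, 2, 1): 14 + 28 + (-4) = 38
σ = (1, 0, 2): 8 + 3 + 28 = 39
σ = (1, 2, 0): 8 + 28 + 8 = 44
σ = (2, 0, 1): 14 + 3 + (-4) = 13
σ = (2, 1, 0): 14 + 1 + 8 = 23
Optimal value attained by: σ = (2, 0, 1).
Answer: det⊕(M) = 13; verdict: NONSINGULAR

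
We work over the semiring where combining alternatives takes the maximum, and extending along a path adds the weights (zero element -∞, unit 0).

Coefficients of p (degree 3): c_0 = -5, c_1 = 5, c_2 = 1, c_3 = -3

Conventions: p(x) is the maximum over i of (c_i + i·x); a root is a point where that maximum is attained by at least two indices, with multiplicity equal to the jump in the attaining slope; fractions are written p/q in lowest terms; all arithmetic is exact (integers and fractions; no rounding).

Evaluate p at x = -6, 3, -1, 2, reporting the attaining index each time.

p(-6) = max(-5+0·(-6)=-5, 5+1·(-6)=-1, 1+2·(-6)=-11, -3+3·(-6)=-21) = -1 (attained by i=1)
p(3) = max(-5+0·3=-5, 5+1·3=8, 1+2·3=7, -3+3·3=6) = 8 (attained by i=1)
p(-1) = max(-5+0·(-1)=-5, 5+1·(-1)=4, 1+2·(-1)=-1, -3+3·(-1)=-6) = 4 (attained by i=1)
p(2) = max(-5+0·2=-5, 5+1·2=7, 1+2·2=5, -3+3·2=3) = 7 (attained by i=1)
Answer: p(-6) = -1; p(3) = 8; p(-1) = 4; p(2) = 7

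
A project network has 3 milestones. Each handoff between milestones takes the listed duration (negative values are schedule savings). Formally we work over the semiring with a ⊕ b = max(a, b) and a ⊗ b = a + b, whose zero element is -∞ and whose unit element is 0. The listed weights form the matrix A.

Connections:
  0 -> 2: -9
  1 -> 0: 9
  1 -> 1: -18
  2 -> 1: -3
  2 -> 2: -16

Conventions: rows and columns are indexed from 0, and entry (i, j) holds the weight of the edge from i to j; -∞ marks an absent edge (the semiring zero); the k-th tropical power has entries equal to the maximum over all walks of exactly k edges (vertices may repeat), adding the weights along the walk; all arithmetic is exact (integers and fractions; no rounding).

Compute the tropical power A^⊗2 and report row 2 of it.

A^⊗2:
  [-∞, -12, -25]
  [-9, -36, 0]
  [6, -19, -32]
Answer: row 2 of A^⊗2 = [6, -19, -32]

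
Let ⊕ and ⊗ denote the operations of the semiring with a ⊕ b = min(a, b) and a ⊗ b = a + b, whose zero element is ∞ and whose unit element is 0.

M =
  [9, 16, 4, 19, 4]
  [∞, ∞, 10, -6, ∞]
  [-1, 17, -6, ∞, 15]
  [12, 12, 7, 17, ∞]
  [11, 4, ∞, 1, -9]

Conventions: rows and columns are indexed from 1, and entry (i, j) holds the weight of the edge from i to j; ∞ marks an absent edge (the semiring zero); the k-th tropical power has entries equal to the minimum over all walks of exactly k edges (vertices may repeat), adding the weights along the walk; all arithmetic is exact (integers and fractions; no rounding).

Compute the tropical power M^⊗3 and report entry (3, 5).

M^⊗2:
  [3, 8, -2, 5, -5]
  [6, 6, 1, 11, 25]
  [-7, 11, -12, 11, 3]
  [6, 24, 1, 6, 16]
  [2, -5, 8, -8, -18]
M^⊗3:
  [-3, -1, -8, -4, -14]
  [0, 18, -5, 0, 10]
  [-13, 5, -18, 4, -6]
  [0, 18, -5, 17, 7]
  [-7, -14, -1, -17, -27]
Key observation: the optimum is the walk 3->1->5->5, with weight (-1) + 4 + (-9) = -6.
Optimal value attained by: walk 3->1->5->5.
Answer: (M^⊗3)[3][5] = -6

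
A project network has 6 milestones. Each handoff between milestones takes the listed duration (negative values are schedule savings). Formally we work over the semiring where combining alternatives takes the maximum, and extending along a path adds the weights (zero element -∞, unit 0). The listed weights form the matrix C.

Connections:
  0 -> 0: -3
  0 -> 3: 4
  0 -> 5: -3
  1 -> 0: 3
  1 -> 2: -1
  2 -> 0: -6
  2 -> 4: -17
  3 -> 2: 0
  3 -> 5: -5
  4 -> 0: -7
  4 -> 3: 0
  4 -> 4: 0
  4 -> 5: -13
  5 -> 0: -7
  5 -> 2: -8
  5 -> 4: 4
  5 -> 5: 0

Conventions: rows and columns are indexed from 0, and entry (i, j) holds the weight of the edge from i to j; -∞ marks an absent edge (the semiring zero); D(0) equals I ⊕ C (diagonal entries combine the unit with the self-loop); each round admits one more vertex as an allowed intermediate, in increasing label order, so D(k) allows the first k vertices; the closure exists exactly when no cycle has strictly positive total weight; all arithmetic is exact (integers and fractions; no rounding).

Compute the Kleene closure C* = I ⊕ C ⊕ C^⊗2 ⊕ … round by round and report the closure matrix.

D(0):
  [0, -∞, -∞, 4, -∞, -3]
  [3, 0, -1, -∞, -∞, -∞]
  [-6, -∞, 0, -∞, -17, -∞]
  [-∞, -∞, 0, 0, -∞, -5]
  [-7, -∞, -∞, 0, 0, -13]
  [-7, -∞, -8, -∞, 4, 0]
D(1):
  [0, -∞, -∞, 4, -∞, -3]
  [3, 0, -1, 7, -∞, 0]
  [-6, -∞, 0, -2, -17, -9]
  [-∞, -∞, 0, 0, -∞, -5]
  [-7, -∞, -∞, 0, 0, -10]
  [-7, -∞, -8, -3, 4, 0]
D(2):
  [0, -∞, -∞, 4, -∞, -3]
  [3, 0, -1, 7, -∞, 0]
  [-6, -∞, 0, -2, -17, -9]
  [-∞, -∞, 0, 0, -∞, -5]
  [-7, -∞, -∞, 0, 0, -10]
  [-7, -∞, -8, -3, 4, 0]
D(3):
  [0, -∞, -∞, 4, -∞, -3]
  [3, 0, -1, 7, -18, 0]
  [-6, -∞, 0, -2, -17, -9]
  [-6, -∞, 0, 0, -17, -5]
  [-7, -∞, -∞, 0, 0, -10]
  [-7, -∞, -8, -3, 4, 0]
D(4):
  [0, -∞, 4, 4, -13, -1]
  [3, 0, 7, 7, -10, 2]
  [-6, -∞, 0, -2, -17, -7]
  [-6, -∞, 0, 0, -17, -5]
  [-6, -∞, 0, 0, 0, -5]
  [-7, -∞, -3, -3, 4, 0]
D(5):
  [0, -∞, 4, 4, -13, -1]
  [3, 0, 7, 7, -10, 2]
  [-6, -∞, 0, -2, -17, -7]
  [-6, -∞, 0, 0, -17, -5]
  [-6, -∞, 0, 0, 0, -5]
  [-2, -∞, 4, 4, 4, 0]
D(6):
  [0, -∞, 4, 4, 3, -1]
  [3, 0, 7, 7, 6, 2]
  [-6, -∞, 0, -2, -3, -7]
  [-6, -∞, 0, 0, -1, -5]
  [-6, -∞, 0, 0, 0, -5]
  [-2, -∞, 4, 4, 4, 0]
Answer: C* = [[0, -∞, 4, 4, 3, -1], [3, 0, 7, 7, 6, 2], [-6, -∞, 0, -2, -3, -7], [-6, -∞, 0, 0, -1, -5], [-6, -∞, 0, 0, 0, -5], [-2, -∞, 4, 4, 4, 0]]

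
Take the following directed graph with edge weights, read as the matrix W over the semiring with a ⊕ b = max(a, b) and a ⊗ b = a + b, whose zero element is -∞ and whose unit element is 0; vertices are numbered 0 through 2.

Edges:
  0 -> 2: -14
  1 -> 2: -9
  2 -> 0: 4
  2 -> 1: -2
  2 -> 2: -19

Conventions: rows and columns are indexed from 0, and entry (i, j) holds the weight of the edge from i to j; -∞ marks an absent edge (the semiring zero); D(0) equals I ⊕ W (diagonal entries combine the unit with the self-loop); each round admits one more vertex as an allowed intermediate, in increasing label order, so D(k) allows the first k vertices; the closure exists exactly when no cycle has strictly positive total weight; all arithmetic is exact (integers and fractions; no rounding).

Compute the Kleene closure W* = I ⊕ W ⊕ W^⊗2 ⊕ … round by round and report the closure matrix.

D(0):
  [0, -∞, -14]
  [-∞, 0, -9]
  [4, -2, 0]
D(1):
  [0, -∞, -14]
  [-∞, 0, -9]
  [4, -2, 0]
D(2):
  [0, -∞, -14]
  [-∞, 0, -9]
  [4, -2, 0]
D(3):
  [0, -16, -14]
  [-5, 0, -9]
  [4, -2, 0]
Answer: W* = [[0, -16, -14], [-5, 0, -9], [4, -2, 0]]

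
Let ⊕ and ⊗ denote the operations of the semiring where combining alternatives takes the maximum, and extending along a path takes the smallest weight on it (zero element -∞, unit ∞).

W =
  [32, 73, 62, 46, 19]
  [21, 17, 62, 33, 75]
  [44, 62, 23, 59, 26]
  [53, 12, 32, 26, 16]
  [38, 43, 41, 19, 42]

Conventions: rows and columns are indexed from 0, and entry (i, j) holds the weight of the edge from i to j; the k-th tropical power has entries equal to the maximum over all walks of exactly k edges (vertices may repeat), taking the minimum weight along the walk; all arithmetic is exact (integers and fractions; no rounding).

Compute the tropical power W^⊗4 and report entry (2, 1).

W^⊗2:
  [46, 62, 62, 59, 73]
  [44, 62, 41, 59, 42]
  [53, 44, 62, 44, 62]
  [32, 53, 53, 46, 26]
  [41, 42, 43, 41, 43]
W^⊗3:
  [53, 62, 62, 59, 62]
  [53, 44, 62, 44, 62]
  [44, 62, 53, 59, 44]
  [46, 53, 53, 53, 53]
  [43, 43, 42, 43, 42]
W^⊗4:
  [53, 62, 62, 59, 62]
  [44, 62, 53, 59, 44]
  [53, 53, 62, 53, 62]
  [53, 53, 53, 53, 53]
  [43, 43, 43, 43, 43]
Key observation: the optimum is the walk 2->3->0->2->1, with weight 59 min 53 min 62 min 62 = 53.
Optimal value attained by: walk 2->3->0->2->1.
Answer: (W^⊗4)[2][1] = 53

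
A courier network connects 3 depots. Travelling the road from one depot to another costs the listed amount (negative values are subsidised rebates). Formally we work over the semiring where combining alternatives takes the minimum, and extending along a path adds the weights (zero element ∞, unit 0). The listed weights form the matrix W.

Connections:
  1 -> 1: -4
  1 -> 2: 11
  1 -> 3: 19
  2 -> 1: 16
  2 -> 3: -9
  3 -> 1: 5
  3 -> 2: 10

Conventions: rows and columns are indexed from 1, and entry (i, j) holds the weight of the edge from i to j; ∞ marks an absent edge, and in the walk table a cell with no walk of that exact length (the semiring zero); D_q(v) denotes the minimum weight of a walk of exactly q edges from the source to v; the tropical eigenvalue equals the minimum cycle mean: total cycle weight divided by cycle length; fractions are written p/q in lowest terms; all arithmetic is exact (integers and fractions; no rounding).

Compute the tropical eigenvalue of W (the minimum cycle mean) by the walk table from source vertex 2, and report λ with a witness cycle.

q=0: [∞, 0, ∞]
q=1: [16, ∞, -9]
q=2: [-4, 1, 35]
q=3: [-8, 7, -8]
Optimal cycle mean attained by: cycle 1->1, total (-4), length 1.
Answer: λ = -4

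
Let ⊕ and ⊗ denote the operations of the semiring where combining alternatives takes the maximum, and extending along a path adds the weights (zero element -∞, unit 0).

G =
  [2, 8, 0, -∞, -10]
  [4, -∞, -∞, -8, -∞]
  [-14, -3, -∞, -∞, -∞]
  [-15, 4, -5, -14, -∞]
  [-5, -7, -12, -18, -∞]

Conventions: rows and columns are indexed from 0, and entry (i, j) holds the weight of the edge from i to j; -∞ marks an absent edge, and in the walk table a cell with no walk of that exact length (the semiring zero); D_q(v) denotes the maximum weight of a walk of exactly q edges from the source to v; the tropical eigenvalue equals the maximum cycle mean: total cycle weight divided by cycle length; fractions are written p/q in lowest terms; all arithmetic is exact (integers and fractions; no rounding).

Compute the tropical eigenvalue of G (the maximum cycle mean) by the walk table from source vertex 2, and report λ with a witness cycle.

q=0: [-∞, -∞, 0, -∞, -∞]
q=1: [-14, -3, -∞, -∞, -∞]
q=2: [1, -6, -14, -11, -24]
q=3: [3, 9, 1, -14, -9]
q=4: [13, 11, 3, 1, -7]
q=5: [15, 21, 13, 3, 3]
Optimal cycle mean attained by: cycle 0->1->0, total 8 + 4, length 2.
Answer: λ = 6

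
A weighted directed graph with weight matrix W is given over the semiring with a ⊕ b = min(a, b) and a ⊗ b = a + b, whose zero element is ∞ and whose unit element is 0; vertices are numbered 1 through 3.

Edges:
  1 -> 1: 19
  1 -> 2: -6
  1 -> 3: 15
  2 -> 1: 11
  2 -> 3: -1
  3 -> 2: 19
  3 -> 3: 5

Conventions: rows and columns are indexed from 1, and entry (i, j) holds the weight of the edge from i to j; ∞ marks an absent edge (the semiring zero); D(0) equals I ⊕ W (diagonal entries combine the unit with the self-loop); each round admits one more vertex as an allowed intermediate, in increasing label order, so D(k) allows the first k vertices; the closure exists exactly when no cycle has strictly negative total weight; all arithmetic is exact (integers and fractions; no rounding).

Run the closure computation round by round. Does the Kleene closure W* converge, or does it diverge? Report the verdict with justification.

D(0):
  [0, -6, 15]
  [11, 0, -1]
  [∞, 19, 0]
D(1):
  [0, -6, 15]
  [11, 0, -1]
  [∞, 19, 0]
D(2):
  [0, -6, -7]
  [11, 0, -1]
  [30, 19, 0]
D(3):
  [0, -6, -7]
  [11, 0, -1]
  [30, 19, 0]
Key observation: every diagonal entry stays at the unit through all rounds, so no improving cycle exists.
Answer: CONVERGES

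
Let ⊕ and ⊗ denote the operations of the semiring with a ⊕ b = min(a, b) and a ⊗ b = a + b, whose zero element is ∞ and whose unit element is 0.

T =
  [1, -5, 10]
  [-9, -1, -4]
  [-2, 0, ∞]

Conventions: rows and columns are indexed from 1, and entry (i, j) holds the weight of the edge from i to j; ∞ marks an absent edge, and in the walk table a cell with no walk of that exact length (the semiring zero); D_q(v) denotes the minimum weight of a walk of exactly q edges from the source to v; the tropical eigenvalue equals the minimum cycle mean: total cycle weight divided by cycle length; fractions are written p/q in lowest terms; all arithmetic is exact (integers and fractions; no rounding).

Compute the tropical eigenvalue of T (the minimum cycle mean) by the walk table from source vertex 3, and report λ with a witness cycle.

q=0: [∞, ∞, 0]
q=1: [-2, 0, ∞]
q=2: [-9, -7, -4]
q=3: [-16, -14, -11]
Optimal cycle mean attained by: cycle 1->2->1, total (-5) + (-9), length 2.
Answer: λ = -7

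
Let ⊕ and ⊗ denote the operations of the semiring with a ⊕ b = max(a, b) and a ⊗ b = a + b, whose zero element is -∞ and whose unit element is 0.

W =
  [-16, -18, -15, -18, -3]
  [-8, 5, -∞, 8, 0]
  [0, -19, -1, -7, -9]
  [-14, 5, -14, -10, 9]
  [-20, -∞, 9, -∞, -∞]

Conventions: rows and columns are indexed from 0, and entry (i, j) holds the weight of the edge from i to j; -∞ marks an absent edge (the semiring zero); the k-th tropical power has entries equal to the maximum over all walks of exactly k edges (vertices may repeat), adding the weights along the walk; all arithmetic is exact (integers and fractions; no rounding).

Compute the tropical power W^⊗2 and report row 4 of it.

W^⊗2:
  [-15, -13, 6, -10, -9]
  [-3, 13, 9, 13, 17]
  [-1, -2, 0, -8, 2]
  [-3, 10, 18, 13, 5]
  [9, -10, 8, 2, 0]
Answer: row 4 of W^⊗2 = [9, -10, 8, 2, 0]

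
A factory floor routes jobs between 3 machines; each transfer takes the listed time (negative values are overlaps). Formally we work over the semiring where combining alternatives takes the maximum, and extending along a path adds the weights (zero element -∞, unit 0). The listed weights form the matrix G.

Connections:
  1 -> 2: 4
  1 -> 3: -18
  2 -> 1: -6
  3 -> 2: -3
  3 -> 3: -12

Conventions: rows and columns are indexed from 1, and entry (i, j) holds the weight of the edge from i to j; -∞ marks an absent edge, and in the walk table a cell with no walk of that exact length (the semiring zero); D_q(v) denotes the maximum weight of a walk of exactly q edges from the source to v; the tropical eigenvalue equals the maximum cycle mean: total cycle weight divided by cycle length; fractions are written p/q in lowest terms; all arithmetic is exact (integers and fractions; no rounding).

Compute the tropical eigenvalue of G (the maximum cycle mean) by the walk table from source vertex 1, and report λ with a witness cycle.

q=0: [0, -∞, -∞]
q=1: [-∞, 4, -18]
q=2: [-2, -21, -30]
q=3: [-27, 2, -20]
Optimal cycle mean attained by: cycle 1->2->1, total 4 + (-6), length 2.
Answer: λ = -1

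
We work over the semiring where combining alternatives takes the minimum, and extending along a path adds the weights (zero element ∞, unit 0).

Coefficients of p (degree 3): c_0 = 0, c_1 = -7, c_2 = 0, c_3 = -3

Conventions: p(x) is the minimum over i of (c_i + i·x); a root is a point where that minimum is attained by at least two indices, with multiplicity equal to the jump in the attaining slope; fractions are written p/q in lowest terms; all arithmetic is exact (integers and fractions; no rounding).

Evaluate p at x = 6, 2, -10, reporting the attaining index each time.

p(6) = min(0+0·6=0, -7+1·6=-1, 0+2·6=12, -3+3·6=15) = -1 (attained by i=1)
p(2) = min(0+0·2=0, -7+1·2=-5, 0+2·2=4, -3+3·2=3) = -5 (attained by i=1)
p(-10) = min(0+0·(-10)=0, -7+1·(-10)=-17, 0+2·(-10)=-20, -3+3·(-10)=-33) = -33 (attained by i=3)
Answer: p(6) = -1; p(2) = -5; p(-10) = -33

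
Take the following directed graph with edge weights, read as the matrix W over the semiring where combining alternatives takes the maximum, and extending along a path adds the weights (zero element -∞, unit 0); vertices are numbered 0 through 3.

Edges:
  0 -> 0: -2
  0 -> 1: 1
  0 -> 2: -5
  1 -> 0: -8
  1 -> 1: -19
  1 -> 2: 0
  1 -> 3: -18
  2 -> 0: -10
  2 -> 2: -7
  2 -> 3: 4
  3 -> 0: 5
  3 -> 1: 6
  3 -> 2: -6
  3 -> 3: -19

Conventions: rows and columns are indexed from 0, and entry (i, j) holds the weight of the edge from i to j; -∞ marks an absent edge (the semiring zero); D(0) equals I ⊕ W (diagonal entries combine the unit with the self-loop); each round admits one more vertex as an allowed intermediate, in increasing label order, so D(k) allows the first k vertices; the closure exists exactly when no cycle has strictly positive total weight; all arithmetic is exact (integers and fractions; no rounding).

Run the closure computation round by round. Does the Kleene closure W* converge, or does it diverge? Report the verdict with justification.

D(0):
  [0, 1, -5, -∞]
  [-8, 0, 0, -18]
  [-10, -∞, 0, 4]
  [5, 6, -6, 0]
D(1):
  [0, 1, -5, -∞]
  [-8, 0, 0, -18]
  [-10, -9, 0, 4]
  [5, 6, 0, 0]
D(2):
  [0, 1, 1, -17]
  [-8, 0, 0, -18]
  [-10, -9, 0, 4]
  [5, 6, 6, 0]
Detection: at round 3, diagonal entry (3, 3) turns strictly positive.
Key observation: the cycle 3->0->1->2->3 has total weight 5 + 1 + 0 + 4, which is strictly positive.
Answer: DIVERGES — positive cycle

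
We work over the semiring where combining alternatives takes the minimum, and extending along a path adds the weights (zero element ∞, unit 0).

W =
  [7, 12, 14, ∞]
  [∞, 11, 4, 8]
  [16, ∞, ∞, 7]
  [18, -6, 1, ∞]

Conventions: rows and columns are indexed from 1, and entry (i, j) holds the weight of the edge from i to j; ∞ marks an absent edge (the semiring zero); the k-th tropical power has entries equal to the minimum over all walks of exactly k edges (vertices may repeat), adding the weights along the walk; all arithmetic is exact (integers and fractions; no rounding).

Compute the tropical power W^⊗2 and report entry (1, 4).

W^⊗2:
  [14, 19, 16, 20]
  [20, 2, 9, 11]
  [23, 1, 8, ∞]
  [17, 5, -2, 2]
Key observation: the optimum is the walk 1->2->4, with weight 12 + 8 = 20.
Optimal value attained by: walk 1->2->4.
Answer: (W^⊗2)[1][4] = 20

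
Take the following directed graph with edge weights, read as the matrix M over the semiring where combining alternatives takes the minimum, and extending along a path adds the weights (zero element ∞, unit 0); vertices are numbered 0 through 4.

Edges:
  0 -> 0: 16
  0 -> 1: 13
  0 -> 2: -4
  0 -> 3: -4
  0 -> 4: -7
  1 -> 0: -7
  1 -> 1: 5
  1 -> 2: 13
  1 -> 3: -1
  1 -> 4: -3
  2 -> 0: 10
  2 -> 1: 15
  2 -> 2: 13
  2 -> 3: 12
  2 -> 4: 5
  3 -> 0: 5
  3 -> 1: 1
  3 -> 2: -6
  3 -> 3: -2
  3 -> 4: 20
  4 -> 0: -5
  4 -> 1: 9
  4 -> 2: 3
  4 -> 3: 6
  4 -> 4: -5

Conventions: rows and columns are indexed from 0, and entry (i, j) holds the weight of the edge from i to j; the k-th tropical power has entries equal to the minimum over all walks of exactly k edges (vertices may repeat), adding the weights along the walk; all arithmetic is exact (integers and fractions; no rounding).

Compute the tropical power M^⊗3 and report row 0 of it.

M^⊗2:
  [-12, -3, -10, -6, -12]
  [-8, 0, -11, -11, -14]
  [0, 13, 6, 6, 0]
  [-6, -1, -8, -4, -2]
  [-10, 4, -9, -9, -12]
M^⊗3:
  [-17, -5, -16, -16, -19]
  [-19, -10, -17, -13, -19]
  [-5, 7, -4, -4, -7]
  [-8, -3, -10, -10, -13]
  [-17, -8, -15, -14, -17]
Answer: row 0 of M^⊗3 = [-17, -5, -16, -16, -19]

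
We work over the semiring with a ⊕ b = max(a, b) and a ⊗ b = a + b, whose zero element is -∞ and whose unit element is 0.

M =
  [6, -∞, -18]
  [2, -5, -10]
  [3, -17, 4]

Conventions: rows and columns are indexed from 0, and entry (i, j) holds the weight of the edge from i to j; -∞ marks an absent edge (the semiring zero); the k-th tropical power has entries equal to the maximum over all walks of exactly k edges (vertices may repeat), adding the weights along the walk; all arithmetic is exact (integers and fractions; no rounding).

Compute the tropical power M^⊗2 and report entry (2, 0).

M^⊗2:
  [12, -35, -12]
  [8, -10, -6]
  [9, -13, 8]
Key observation: the optimum is the walk 2->0->0, with weight 3 + 6 = 9.
Optimal value attained by: walk 2->0->0.
Answer: (M^⊗2)[2][0] = 9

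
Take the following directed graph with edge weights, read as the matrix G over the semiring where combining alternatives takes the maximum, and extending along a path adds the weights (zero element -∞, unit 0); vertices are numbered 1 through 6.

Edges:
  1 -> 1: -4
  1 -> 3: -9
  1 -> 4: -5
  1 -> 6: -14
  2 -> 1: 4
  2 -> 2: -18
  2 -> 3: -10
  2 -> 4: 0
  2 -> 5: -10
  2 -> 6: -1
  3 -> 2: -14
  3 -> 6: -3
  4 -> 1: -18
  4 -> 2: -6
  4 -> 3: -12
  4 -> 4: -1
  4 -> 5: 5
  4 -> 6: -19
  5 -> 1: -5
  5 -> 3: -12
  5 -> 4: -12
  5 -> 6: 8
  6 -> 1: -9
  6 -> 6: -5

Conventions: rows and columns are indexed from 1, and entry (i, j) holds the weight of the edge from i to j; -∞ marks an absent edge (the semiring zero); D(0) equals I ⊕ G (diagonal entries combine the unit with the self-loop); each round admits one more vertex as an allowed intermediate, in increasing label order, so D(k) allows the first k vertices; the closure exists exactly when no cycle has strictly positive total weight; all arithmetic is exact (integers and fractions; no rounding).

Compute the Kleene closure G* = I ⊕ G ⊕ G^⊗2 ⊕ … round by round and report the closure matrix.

D(0):
  [0, -∞, -9, -5, -∞, -14]
  [4, 0, -10, 0, -10, -1]
  [-∞, -14, 0, -∞, -∞, -3]
  [-18, -6, -12, 0, 5, -19]
  [-5, -∞, -12, -12, 0, 8]
  [-9, -∞, -∞, -∞, -∞, 0]
D(1):
  [0, -∞, -9, -5, -∞, -14]
  [4, 0, -5, 0, -10, -1]
  [-∞, -14, 0, -∞, -∞, -3]
  [-18, -6, -12, 0, 5, -19]
  [-5, -∞, -12, -10, 0, 8]
  [-9, -∞, -18, -14, -∞, 0]
D(2):
  [0, -∞, -9, -5, -∞, -14]
  [4, 0, -5, 0, -10, -1]
  [-10, -14, 0, -14, -24, -3]
  [-2, -6, -11, 0, 5, -7]
  [-5, -∞, -12, -10, 0, 8]
  [-9, -∞, -18, -14, -∞, 0]
D(3):
  [0, -23, -9, -5, -33, -12]
  [4, 0, -5, 0, -10, -1]
  [-10, -14, 0, -14, -24, -3]
  [-2, -6, -11, 0, 5, -7]
  [-5, -26, -12, -10, 0, 8]
  [-9, -32, -18, -14, -42, 0]
D(4):
  [0, -11, -9, -5, 0, -12]
  [4, 0, -5, 0, 5, -1]
  [-10, -14, 0, -14, -9, -3]
  [-2, -6, -11, 0, 5, -7]
  [-5, -16, -12, -10, 0, 8]
  [-9, -20, -18, -14, -9, 0]
D(5):
  [0, -11, -9, -5, 0, 8]
  [4, 0, -5, 0, 5, 13]
  [-10, -14, 0, -14, -9, -1]
  [0, -6, -7, 0, 5, 13]
  [-5, -16, -12, -10, 0, 8]
  [-9, -20, -18, -14, -9, 0]
D(6):
  [0, -11, -9, -5, 0, 8]
  [4, 0, -5, 0, 5, 13]
  [-10, -14, 0, -14, -9, -1]
  [4, -6, -5, 0, 5, 13]
  [-1, -12, -10, -6, 0, 8]
  [-9, -20, -18, -14, -9, 0]
Answer: G* = [[0, -11, -9, -5, 0, 8], [4, 0, -5, 0, 5, 13], [-10, -14, 0, -14, -9, -1], [4, -6, -5, 0, 5, 13], [-1, -12, -10, -6, 0, 8], [-9, -20, -18, -14, -9, 0]]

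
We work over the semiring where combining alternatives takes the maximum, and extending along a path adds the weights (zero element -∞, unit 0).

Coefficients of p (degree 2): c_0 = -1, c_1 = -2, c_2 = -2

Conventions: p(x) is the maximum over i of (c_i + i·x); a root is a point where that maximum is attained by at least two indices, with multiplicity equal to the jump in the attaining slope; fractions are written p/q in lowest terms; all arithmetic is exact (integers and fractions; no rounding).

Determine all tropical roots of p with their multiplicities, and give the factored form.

hull edge (i=0, c=-1) to (i=2, c=-2): slope -1/2, span 2
Factored form: p(x) = -2 ⊗ (x ⊕ 1/2) ⊗ (x ⊕ 1/2)
Answer: roots = 1/2 (mult 2)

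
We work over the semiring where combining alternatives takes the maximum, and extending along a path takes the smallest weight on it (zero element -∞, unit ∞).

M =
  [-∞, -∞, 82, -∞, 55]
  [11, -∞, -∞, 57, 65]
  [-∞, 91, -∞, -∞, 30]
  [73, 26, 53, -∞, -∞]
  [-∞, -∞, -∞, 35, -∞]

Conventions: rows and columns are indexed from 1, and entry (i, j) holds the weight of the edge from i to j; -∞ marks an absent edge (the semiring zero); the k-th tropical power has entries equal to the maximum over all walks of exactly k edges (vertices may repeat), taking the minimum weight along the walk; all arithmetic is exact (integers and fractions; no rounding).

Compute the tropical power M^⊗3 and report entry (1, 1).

M^⊗2:
  [-∞, 82, -∞, 35, 30]
  [57, 26, 53, 35, 11]
  [11, -∞, -∞, 57, 65]
  [11, 53, 73, 26, 55]
  [35, 26, 35, -∞, -∞]
M^⊗3:
  [35, 26, 35, 57, 65]
  [35, 53, 57, 26, 55]
  [57, 26, 53, 35, 11]
  [26, 73, 26, 53, 53]
  [11, 35, 35, 26, 35]
Key observation: the optimum is the walk 1->5->4->1, with weight 55 min 35 min 73 = 35.
Optimal value attained by: walk 1->5->4->1.
Answer: (M^⊗3)[1][1] = 35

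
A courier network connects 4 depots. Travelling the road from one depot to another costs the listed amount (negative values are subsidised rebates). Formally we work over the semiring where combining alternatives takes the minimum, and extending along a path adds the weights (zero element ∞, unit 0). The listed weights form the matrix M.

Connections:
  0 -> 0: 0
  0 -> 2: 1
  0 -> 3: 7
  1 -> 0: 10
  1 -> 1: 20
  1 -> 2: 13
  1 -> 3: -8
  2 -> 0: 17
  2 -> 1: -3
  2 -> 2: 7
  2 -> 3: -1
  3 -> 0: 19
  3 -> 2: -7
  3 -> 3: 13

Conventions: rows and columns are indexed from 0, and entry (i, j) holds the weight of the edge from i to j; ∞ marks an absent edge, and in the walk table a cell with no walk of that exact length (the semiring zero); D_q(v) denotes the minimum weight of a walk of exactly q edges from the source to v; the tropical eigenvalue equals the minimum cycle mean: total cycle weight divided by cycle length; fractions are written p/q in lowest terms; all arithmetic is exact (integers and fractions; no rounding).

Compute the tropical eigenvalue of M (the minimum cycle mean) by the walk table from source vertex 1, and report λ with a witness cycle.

q=0: [∞, 0, ∞, ∞]
q=1: [10, 20, 13, -8]
q=2: [10, 10, -15, 5]
q=3: [2, -18, -8, -16]
q=4: [-8, -11, -23, -26]
Optimal cycle mean attained by: cycle 1->3->2->1, total (-8) + (-7) + (-3), length 3.
Answer: λ = -6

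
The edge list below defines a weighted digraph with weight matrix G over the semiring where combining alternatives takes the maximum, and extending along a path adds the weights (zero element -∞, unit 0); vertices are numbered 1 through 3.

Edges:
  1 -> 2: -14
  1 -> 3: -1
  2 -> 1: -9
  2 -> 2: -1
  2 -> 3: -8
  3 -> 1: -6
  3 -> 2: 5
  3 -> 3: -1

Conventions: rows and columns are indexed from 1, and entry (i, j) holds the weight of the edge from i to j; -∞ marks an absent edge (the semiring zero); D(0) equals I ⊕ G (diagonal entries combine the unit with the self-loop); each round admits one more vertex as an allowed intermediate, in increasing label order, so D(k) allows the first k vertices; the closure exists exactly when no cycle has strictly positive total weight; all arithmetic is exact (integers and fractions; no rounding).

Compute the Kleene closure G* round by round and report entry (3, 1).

D(0):
  [0, -14, -1]
  [-9, 0, -8]
  [-6, 5, 0]
D(1):
  [0, -14, -1]
  [-9, 0, -8]
  [-6, 5, 0]
D(2):
  [0, -14, -1]
  [-9, 0, -8]
  [-4, 5, 0]
D(3):
  [0, 4, -1]
  [-9, 0, -8]
  [-4, 5, 0]
Answer: G*[3][1] = -4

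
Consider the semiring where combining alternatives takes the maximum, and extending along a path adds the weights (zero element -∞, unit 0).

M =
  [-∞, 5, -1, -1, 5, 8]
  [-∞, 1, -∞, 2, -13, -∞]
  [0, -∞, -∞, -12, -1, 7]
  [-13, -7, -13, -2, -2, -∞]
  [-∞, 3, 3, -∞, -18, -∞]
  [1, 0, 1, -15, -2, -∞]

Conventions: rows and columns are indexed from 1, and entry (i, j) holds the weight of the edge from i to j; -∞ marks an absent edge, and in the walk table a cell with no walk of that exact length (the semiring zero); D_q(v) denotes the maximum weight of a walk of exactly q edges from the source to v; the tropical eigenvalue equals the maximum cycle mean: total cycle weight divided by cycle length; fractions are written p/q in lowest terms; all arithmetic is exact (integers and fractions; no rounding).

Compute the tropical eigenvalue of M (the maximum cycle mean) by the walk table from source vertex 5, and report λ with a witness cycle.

q=0: [-∞, -∞, -∞, -∞, 0, -∞]
q=1: [-∞, 3, 3, -∞, -18, -∞]
q=2: [3, 4, -15, 5, 2, 10]
q=3: [11, 10, 11, 6, 8, 11]
q=4: [12, 16, 12, 12, 16, 19]
q=5: [20, 19, 20, 18, 17, 20]
q=6: [21, 25, 21, 21, 25, 28]
Optimal cycle mean attained by: cycle 1->6->1, total 8 + 1, length 2.
Answer: λ = 9/2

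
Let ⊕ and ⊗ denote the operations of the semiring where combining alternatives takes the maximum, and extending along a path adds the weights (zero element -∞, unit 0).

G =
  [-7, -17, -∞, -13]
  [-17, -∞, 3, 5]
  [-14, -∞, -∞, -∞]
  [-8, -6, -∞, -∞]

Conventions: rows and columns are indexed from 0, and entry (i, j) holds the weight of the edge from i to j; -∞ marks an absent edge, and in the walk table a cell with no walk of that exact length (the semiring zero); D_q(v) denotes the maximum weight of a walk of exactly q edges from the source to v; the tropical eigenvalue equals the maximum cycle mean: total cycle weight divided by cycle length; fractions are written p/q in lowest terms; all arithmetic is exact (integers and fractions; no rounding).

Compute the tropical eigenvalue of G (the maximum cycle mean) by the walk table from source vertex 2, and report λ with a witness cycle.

q=0: [-∞, -∞, 0, -∞]
q=1: [-14, -∞, -∞, -∞]
q=2: [-21, -31, -∞, -27]
q=3: [-28, -33, -28, -26]
q=4: [-34, -32, -30, -28]
Optimal cycle mean attained by: cycle 1->3->1, total 5 + (-6), length 2.
Answer: λ = -1/2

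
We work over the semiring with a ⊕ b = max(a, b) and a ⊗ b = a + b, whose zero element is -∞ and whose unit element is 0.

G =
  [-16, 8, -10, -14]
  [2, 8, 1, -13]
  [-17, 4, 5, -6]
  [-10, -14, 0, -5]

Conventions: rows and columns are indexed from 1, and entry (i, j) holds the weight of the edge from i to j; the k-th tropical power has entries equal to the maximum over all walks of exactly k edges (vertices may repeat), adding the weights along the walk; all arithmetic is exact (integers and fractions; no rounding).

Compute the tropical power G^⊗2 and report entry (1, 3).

G^⊗2:
  [10, 16, 9, -5]
  [10, 16, 9, -5]
  [6, 12, 10, -1]
  [-12, 4, 5, -6]
Key observation: the optimum is the walk 1->2->3, with weight 8 + 1 = 9.
Optimal value attained by: walk 1->2->3.
Answer: (G^⊗2)[1][3] = 9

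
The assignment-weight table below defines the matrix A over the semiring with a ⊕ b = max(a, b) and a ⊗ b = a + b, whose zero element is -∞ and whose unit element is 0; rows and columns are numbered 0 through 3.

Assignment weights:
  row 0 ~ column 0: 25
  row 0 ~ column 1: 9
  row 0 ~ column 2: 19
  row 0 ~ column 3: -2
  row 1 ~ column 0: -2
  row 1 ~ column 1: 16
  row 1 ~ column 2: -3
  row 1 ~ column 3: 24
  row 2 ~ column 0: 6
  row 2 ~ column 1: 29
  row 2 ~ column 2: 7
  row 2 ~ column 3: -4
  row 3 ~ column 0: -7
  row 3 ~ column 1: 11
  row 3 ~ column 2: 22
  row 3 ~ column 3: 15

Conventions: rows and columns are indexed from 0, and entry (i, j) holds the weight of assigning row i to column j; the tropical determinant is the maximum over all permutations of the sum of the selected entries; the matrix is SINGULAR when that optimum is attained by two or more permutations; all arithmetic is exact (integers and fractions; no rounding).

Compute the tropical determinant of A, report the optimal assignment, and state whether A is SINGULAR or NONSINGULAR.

σ = (0, 1, 2, 3): 25 + 16 + 7 + 15 = 63
σ = (0, 1, 3, 2): 25 + 16 + (-4) + 22 = 59
σ = (0, 2, 1, 3): 25 + (-3) + 29 + 15 = 66
σ = (0, 2, 3, 1): 25 + (-3) + (-4) + 11 = 29
σ = (0, 3, 1, 2): 25 + 24 + 29 + 22 = 100
σ = (0, 3, 2, 1): 25 + 24 + 7 + 11 = 67
σ = (1, 0, 2, 3): 9 + (-2) + 7 + 15 = 29
σ = (1, 0, 3, 2): 9 + (-2) + (-4) + 22 = 25
σ = (1, 2, 0, 3): 9 + (-3) + 6 + 15 = 27
σ = (1, 2, 3, 0): 9 + (-3) + (-4) + (-7) = -5
σ = (1, 3, 0, 2): 9 + 24 + 6 + 22 = 61
σ = (1, 3, 2, 0): 9 + 24 + 7 + (-7) = 33
σ = (2, 0, 1, 3): 19 + (-2) + 29 + 15 = 61
σ = (2, 0, 3, 1): 19 + (-2) + (-4) + 11 = 24
σ = (2, 1, 0, 3): 19 + 16 + 6 + 15 = 56
σ = (2, 1, 3, 0): 19 + 16 + (-4) + (-7) = 24
σ = (2, 3, 0, 1): 19 + 24 + 6 + 11 = 60
σ = (2, 3, 1, 0): 19 + 24 + 29 + (-7) = 65
σ = (3, 0, 1, 2): (-2) + (-2) + 29 + 22 = 47
σ = (3, 0, 2, 1): (-2) + (-2) + 7 + 11 = 14
σ = (3, 1, 0, 2): (-2) + 16 + 6 + 22 = 42
σ = (3, 1, 2, 0): (-2) + 16 + 7 + (-7) = 14
σ = (3, 2, 0, 1): (-2) + (-3) + 6 + 11 = 12
σ = (3, 2, 1, 0): (-2) + (-3) + 29 + (-7) = 17
Optimal value attained by: σ = (0, 3, 1, 2).
Answer: det⊕(A) = 100; verdict: NONSINGULAR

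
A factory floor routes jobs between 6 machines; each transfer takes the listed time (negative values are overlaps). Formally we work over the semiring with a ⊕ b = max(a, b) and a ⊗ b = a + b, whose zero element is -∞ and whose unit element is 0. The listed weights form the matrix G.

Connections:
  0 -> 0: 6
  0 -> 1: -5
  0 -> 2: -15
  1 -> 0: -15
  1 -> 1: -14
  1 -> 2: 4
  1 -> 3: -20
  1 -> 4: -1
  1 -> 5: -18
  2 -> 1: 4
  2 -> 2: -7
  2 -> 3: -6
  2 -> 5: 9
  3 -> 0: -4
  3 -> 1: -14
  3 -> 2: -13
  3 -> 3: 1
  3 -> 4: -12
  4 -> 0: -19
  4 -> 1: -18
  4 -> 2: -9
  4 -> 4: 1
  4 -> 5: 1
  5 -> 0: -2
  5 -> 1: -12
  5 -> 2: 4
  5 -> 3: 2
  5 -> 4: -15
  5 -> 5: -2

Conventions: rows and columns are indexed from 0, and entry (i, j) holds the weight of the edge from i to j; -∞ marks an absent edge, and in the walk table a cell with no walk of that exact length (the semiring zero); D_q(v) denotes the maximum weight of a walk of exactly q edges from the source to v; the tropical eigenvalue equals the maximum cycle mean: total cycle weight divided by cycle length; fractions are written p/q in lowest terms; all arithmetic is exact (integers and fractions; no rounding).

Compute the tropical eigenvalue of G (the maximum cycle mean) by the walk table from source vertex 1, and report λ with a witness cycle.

q=0: [-∞, 0, -∞, -∞, -∞, -∞]
q=1: [-15, -14, 4, -20, -1, -18]
q=2: [-9, 8, -3, -2, 0, 13]
q=3: [11, 1, 17, 15, 7, 11]
q=4: [17, 21, 15, 16, 8, 26]
q=5: [24, 19, 30, 28, 20, 24]
q=6: [30, 34, 28, 29, 21, 39]
Optimal cycle mean attained by: cycle 2->5->2, total 9 + 4, length 2.
Answer: λ = 13/2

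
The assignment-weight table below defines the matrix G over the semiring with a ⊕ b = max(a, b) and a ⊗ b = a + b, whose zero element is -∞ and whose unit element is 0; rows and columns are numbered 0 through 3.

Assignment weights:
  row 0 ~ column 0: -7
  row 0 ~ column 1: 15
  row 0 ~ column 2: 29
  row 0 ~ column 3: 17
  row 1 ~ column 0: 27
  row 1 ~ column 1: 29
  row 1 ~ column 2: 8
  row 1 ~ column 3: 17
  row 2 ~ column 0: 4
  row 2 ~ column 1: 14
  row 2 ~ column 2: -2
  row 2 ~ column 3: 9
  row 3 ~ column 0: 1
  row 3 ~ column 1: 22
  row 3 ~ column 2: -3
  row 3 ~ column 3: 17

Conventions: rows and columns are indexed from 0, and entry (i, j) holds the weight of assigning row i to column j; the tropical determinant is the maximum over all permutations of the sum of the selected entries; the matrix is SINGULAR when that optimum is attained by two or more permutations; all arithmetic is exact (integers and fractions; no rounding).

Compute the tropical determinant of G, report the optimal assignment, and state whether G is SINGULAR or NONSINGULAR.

σ = (0, 1, 2, 3): (-7) + 29 + (-2) + 17 = 37
σ = (0, 1, 3, 2): (-7) + 29 + 9 + (-3) = 28
σ = (0, 2, 1, 3): (-7) + 8 + 14 + 17 = 32
σ = (0, 2, 3, 1): (-7) + 8 + 9 + 22 = 32
σ = (0, 3, 1, 2): (-7) + 17 + 14 + (-3) = 21
σ = (0, 3, 2, 1): (-7) + 17 + (-2) + 22 = 30
σ = (1, 0, 2, 3): 15 + 27 + (-2) + 17 = 57
σ = (1, 0, 3, 2): 15 + 27 + 9 + (-3) = 48
σ = (1, 2, 0, 3): 15 + 8 + 4 + 17 = 44
σ = (1, 2, 3, 0): 15 + 8 + 9 + 1 = 33
σ = (1, 3, 0, 2): 15 + 17 + 4 + (-3) = 33
σ = (1, 3, 2, 0): 15 + 17 + (-2) + 1 = 31
σ = (2, 0, 1, 3): 29 + 27 + 14 + 17 = 87
σ = (2, 0, 3, 1): 29 + 27 + 9 + 22 = 87
σ = (2, 1, 0, 3): 29 + 29 + 4 + 17 = 79
σ = (2, 1, 3, 0): 29 + 29 + 9 + 1 = 68
σ = (2, 3, 0, 1): 29 + 17 + 4 + 22 = 72
σ = (2, 3, 1, 0): 29 + 17 + 14 + 1 = 61
σ = (3, 0, 1, 2): 17 + 27 + 14 + (-3) = 55
σ = (3, 0, 2, 1): 17 + 27 + (-2) + 22 = 64
σ = (3, 1, 0, 2): 17 + 29 + 4 + (-3) = 47
σ = (3, 1, 2, 0): 17 + 29 + (-2) + 1 = 45
σ = (3, 2, 0, 1): 17 + 8 + 4 + 22 = 51
σ = (3, 2, 1, 0): 17 + 8 + 14 + 1 = 40
Optimal value attained by: σ = (2, 0, 1, 3).
Answer: det⊕(G) = 87; verdict: SINGULAR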